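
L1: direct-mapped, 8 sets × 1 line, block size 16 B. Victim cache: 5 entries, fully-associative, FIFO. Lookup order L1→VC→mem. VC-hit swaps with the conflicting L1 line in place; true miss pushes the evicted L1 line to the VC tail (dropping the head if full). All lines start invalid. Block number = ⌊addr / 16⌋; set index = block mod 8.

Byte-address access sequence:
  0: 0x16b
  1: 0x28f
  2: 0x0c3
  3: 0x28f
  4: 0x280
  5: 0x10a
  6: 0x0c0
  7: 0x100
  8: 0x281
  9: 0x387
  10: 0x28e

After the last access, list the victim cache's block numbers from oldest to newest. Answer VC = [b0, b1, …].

VC = [16, 56]

  [0] addr=0x16b blk=22 s=6: MISS | VC []
  [1] addr=0x28f blk=40 s=0: MISS | VC []
  [2] addr=0xc3 blk=12 s=4: MISS | VC []
  [3] addr=0x28f blk=40 s=0: L1-HIT | VC []
  [4] addr=0x280 blk=40 s=0: L1-HIT | VC []
  [5] addr=0x10a blk=16 s=0: MISS | VC [40]
  [6] addr=0xc0 blk=12 s=4: L1-HIT | VC [40]
  [7] addr=0x100 blk=16 s=0: L1-HIT | VC [40]
  [8] addr=0x281 blk=40 s=0: VC-HIT | VC [16]
  [9] addr=0x387 blk=56 s=0: MISS | VC [16, 40]
  [10] addr=0x28e blk=40 s=0: VC-HIT | VC [16, 56]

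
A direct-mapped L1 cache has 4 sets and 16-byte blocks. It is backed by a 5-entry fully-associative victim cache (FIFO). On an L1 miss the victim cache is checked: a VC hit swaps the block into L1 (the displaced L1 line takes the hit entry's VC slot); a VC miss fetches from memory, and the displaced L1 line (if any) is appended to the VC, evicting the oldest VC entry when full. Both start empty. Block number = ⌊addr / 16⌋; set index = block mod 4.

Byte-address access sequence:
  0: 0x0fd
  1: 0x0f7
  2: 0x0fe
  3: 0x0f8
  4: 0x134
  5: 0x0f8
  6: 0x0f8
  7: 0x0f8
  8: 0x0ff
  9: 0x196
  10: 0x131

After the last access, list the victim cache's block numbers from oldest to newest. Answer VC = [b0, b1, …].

VC = [15]

  [0] addr=0xfd blk=15 s=3: MISS | VC []
  [1] addr=0xf7 blk=15 s=3: L1-HIT | VC []
  [2] addr=0xfe blk=15 s=3: L1-HIT | VC []
  [3] addr=0xf8 blk=15 s=3: L1-HIT | VC []
  [4] addr=0x134 blk=19 s=3: MISS | VC [15]
  [5] addr=0xf8 blk=15 s=3: VC-HIT | VC [19]
  [6] addr=0xf8 blk=15 s=3: L1-HIT | VC [19]
  [7] addr=0xf8 blk=15 s=3: L1-HIT | VC [19]
  [8] addr=0xff blk=15 s=3: L1-HIT | VC [19]
  [9] addr=0x196 blk=25 s=1: MISS | VC [19]
  [10] addr=0x131 blk=19 s=3: VC-HIT | VC [15]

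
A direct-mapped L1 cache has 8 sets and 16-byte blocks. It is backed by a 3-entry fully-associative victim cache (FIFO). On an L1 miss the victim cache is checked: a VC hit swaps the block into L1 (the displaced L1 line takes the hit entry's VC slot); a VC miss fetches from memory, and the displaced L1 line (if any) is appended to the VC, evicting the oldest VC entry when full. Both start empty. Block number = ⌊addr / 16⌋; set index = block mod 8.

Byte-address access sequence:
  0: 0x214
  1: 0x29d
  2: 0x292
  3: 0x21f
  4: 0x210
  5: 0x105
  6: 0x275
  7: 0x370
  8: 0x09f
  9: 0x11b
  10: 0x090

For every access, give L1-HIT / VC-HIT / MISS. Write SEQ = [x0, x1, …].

  [0] addr=0x214 blk=33 s=1: MISS | VC []
  [1] addr=0x29d blk=41 s=1: MISS | VC [33]
  [2] addr=0x292 blk=41 s=1: L1-HIT | VC [33]
  [3] addr=0x21f blk=33 s=1: VC-HIT | VC [41]
  [4] addr=0x210 blk=33 s=1: L1-HIT | VC [41]
  [5] addr=0x105 blk=16 s=0: MISS | VC [41]
  [6] addr=0x275 blk=39 s=7: MISS | VC [41]
  [7] addr=0x370 blk=55 s=7: MISS | VC [41, 39]
  [8] addr=0x9f blk=9 s=1: MISS | VC [41, 39, 33]
  [9] addr=0x11b blk=17 s=1: MISS | VC [39, 33, 9]
  [10] addr=0x90 blk=9 s=1: VC-HIT | VC [39, 33, 17]

SEQ = [MISS, MISS, L1-HIT, VC-HIT, L1-HIT, MISS, MISS, MISS, MISS, MISS, VC-HIT]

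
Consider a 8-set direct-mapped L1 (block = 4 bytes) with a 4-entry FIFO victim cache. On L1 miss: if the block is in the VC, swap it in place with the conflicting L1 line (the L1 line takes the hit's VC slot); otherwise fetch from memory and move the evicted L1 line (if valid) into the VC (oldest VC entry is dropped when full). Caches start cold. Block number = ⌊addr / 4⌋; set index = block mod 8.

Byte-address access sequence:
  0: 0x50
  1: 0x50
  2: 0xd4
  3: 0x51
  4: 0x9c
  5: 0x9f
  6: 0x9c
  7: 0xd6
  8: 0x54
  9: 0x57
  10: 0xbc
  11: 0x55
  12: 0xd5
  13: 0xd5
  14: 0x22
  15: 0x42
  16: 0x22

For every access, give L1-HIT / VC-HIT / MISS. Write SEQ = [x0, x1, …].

#0 0x50→b20/s4 MISS; vc=[]
#1 0x50→b20/s4 L1-HIT; vc=[]
#2 0xd4→b53/s5 MISS; vc=[]
#3 0x51→b20/s4 L1-HIT; vc=[]
#4 0x9c→b39/s7 MISS; vc=[]
#5 0x9f→b39/s7 L1-HIT; vc=[]
#6 0x9c→b39/s7 L1-HIT; vc=[]
#7 0xd6→b53/s5 L1-HIT; vc=[]
#8 0x54→b21/s5 MISS; vc=[53]
#9 0x57→b21/s5 L1-HIT; vc=[53]
#10 0xbc→b47/s7 MISS; vc=[53,39]
#11 0x55→b21/s5 L1-HIT; vc=[53,39]
#12 0xd5→b53/s5 VC-HIT; vc=[21,39]
#13 0xd5→b53/s5 L1-HIT; vc=[21,39]
#14 0x22→b8/s0 MISS; vc=[21,39]
#15 0x42→b16/s0 MISS; vc=[21,39,8]
#16 0x22→b8/s0 VC-HIT; vc=[21,39,16]

SEQ = [MISS, L1-HIT, MISS, L1-HIT, MISS, L1-HIT, L1-HIT, L1-HIT, MISS, L1-HIT, MISS, L1-HIT, VC-HIT, L1-HIT, MISS, MISS, VC-HIT]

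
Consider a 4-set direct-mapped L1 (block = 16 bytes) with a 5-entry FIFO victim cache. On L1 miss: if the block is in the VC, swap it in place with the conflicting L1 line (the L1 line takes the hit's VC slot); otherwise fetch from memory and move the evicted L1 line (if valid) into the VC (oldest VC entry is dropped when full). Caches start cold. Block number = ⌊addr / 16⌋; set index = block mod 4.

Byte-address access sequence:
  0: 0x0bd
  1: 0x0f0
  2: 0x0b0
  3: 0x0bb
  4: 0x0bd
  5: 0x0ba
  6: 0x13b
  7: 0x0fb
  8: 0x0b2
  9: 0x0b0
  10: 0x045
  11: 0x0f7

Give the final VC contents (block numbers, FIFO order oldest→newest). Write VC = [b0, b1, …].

0: 0xbd (blk 11, set 3) → MISS  vc=[]
1: 0xf0 (blk 15, set 3) → MISS  vc=[11]
2: 0xb0 (blk 11, set 3) → VC-HIT  vc=[15]
3: 0xbb (blk 11, set 3) → L1-HIT  vc=[15]
4: 0xbd (blk 11, set 3) → L1-HIT  vc=[15]
5: 0xba (blk 11, set 3) → L1-HIT  vc=[15]
6: 0x13b (blk 19, set 3) → MISS  vc=[15, 11]
7: 0xfb (blk 15, set 3) → VC-HIT  vc=[19, 11]
8: 0xb2 (blk 11, set 3) → VC-HIT  vc=[19, 15]
9: 0xb0 (blk 11, set 3) → L1-HIT  vc=[19, 15]
10: 0x45 (blk 4, set 0) → MISS  vc=[19, 15]
11: 0xf7 (blk 15, set 3) → VC-HIT  vc=[19, 11]

VC = [19, 11]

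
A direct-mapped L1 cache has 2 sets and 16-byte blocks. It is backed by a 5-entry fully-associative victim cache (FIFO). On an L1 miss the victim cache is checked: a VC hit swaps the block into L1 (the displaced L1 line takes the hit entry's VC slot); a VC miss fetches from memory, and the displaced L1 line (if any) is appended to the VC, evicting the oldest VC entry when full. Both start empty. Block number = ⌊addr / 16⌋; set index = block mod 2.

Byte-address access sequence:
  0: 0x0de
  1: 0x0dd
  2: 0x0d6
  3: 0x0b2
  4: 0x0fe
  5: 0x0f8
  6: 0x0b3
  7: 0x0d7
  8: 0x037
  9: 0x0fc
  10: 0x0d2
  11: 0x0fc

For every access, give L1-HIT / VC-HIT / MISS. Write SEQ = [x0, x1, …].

#0 0xde→b13/s1 MISS; vc=[]
#1 0xdd→b13/s1 L1-HIT; vc=[]
#2 0xd6→b13/s1 L1-HIT; vc=[]
#3 0xb2→b11/s1 MISS; vc=[13]
#4 0xfe→b15/s1 MISS; vc=[13,11]
#5 0xf8→b15/s1 L1-HIT; vc=[13,11]
#6 0xb3→b11/s1 VC-HIT; vc=[13,15]
#7 0xd7→b13/s1 VC-HIT; vc=[11,15]
#8 0x37→b3/s1 MISS; vc=[11,15,13]
#9 0xfc→b15/s1 VC-HIT; vc=[11,3,13]
#10 0xd2→b13/s1 VC-HIT; vc=[11,3,15]
#11 0xfc→b15/s1 VC-HIT; vc=[11,3,13]

SEQ = [MISS, L1-HIT, L1-HIT, MISS, MISS, L1-HIT, VC-HIT, VC-HIT, MISS, VC-HIT, VC-HIT, VC-HIT]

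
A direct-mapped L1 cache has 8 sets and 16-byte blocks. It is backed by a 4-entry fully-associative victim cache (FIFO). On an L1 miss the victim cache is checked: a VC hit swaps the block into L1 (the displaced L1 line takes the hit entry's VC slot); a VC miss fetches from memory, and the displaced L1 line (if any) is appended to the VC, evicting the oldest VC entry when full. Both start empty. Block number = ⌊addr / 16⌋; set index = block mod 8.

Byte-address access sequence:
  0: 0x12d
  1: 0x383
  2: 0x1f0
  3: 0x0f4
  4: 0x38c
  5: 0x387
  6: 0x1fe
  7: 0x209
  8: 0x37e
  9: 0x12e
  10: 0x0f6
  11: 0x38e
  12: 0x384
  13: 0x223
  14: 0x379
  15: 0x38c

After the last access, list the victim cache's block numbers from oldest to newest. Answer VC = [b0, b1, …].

VC = [15, 32, 31, 18]

  [0] addr=0x12d blk=18 s=2: MISS | VC []
  [1] addr=0x383 blk=56 s=0: MISS | VC []
  [2] addr=0x1f0 blk=31 s=7: MISS | VC []
  [3] addr=0xf4 blk=15 s=7: MISS | VC [31]
  [4] addr=0x38c blk=56 s=0: L1-HIT | VC [31]
  [5] addr=0x387 blk=56 s=0: L1-HIT | VC [31]
  [6] addr=0x1fe blk=31 s=7: VC-HIT | VC [15]
  [7] addr=0x209 blk=32 s=0: MISS | VC [15, 56]
  [8] addr=0x37e blk=55 s=7: MISS | VC [15, 56, 31]
  [9] addr=0x12e blk=18 s=2: L1-HIT | VC [15, 56, 31]
  [10] addr=0xf6 blk=15 s=7: VC-HIT | VC [55, 56, 31]
  [11] addr=0x38e blk=56 s=0: VC-HIT | VC [55, 32, 31]
  [12] addr=0x384 blk=56 s=0: L1-HIT | VC [55, 32, 31]
  [13] addr=0x223 blk=34 s=2: MISS | VC [55, 32, 31, 18]
  [14] addr=0x379 blk=55 s=7: VC-HIT | VC [15, 32, 31, 18]
  [15] addr=0x38c blk=56 s=0: L1-HIT | VC [15, 32, 31, 18]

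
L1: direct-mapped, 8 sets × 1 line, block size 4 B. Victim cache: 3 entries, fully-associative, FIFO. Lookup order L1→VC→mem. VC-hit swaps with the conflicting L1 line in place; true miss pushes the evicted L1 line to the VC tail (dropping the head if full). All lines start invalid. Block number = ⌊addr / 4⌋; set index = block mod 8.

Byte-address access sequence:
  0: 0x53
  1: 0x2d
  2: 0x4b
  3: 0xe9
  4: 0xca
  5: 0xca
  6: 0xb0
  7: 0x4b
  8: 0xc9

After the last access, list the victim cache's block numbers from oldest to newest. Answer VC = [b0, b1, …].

  [0] addr=0x53 blk=20 s=4: MISS | VC []
  [1] addr=0x2d blk=11 s=3: MISS | VC []
  [2] addr=0x4b blk=18 s=2: MISS | VC []
  [3] addr=0xe9 blk=58 s=2: MISS | VC [18]
  [4] addr=0xca blk=50 s=2: MISS | VC [18, 58]
  [5] addr=0xca blk=50 s=2: L1-HIT | VC [18, 58]
  [6] addr=0xb0 blk=44 s=4: MISS | VC [18, 58, 20]
  [7] addr=0x4b blk=18 s=2: VC-HIT | VC [50, 58, 20]
  [8] addr=0xc9 blk=50 s=2: VC-HIT | VC [18, 58, 20]

VC = [18, 58, 20]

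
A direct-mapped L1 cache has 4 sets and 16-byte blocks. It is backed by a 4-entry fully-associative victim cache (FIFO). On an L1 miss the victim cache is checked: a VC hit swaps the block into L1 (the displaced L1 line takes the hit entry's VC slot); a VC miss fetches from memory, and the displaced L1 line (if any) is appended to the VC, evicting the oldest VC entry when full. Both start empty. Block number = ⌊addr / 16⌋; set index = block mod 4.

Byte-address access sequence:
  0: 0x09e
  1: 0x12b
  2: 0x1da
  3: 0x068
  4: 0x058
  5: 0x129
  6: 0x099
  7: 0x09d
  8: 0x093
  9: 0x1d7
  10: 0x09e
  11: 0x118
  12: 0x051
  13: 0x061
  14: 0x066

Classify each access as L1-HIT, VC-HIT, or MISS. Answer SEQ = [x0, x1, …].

SEQ = [MISS, MISS, MISS, MISS, MISS, VC-HIT, VC-HIT, L1-HIT, L1-HIT, VC-HIT, VC-HIT, MISS, VC-HIT, VC-HIT, L1-HIT]

0: 0x9e (blk 9, set 1) → MISS  vc=[]
1: 0x12b (blk 18, set 2) → MISS  vc=[]
2: 0x1da (blk 29, set 1) → MISS  vc=[9]
3: 0x68 (blk 6, set 2) → MISS  vc=[9, 18]
4: 0x58 (blk 5, set 1) → MISS  vc=[9, 18, 29]
5: 0x129 (blk 18, set 2) → VC-HIT  vc=[9, 6, 29]
6: 0x99 (blk 9, set 1) → VC-HIT  vc=[5, 6, 29]
7: 0x9d (blk 9, set 1) → L1-HIT  vc=[5, 6, 29]
8: 0x93 (blk 9, set 1) → L1-HIT  vc=[5, 6, 29]
9: 0x1d7 (blk 29, set 1) → VC-HIT  vc=[5, 6, 9]
10: 0x9e (blk 9, set 1) → VC-HIT  vc=[5, 6, 29]
11: 0x118 (blk 17, set 1) → MISS  vc=[5, 6, 29, 9]
12: 0x51 (blk 5, set 1) → VC-HIT  vc=[17, 6, 29, 9]
13: 0x61 (blk 6, set 2) → VC-HIT  vc=[17, 18, 29, 9]
14: 0x66 (blk 6, set 2) → L1-HIT  vc=[17, 18, 29, 9]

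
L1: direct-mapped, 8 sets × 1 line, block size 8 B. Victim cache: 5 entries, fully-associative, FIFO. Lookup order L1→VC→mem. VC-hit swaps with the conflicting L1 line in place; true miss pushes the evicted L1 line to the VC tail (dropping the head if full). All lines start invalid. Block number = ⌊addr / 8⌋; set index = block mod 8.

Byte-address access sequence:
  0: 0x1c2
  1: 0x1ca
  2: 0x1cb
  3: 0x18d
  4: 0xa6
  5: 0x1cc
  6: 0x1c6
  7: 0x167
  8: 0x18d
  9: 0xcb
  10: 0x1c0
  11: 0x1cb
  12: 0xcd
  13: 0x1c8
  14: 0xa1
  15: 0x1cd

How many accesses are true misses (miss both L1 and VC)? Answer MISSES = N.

MISSES = 6

#0 0x1c2→b56/s0 MISS; vc=[]
#1 0x1ca→b57/s1 MISS; vc=[]
#2 0x1cb→b57/s1 L1-HIT; vc=[]
#3 0x18d→b49/s1 MISS; vc=[57]
#4 0xa6→b20/s4 MISS; vc=[57]
#5 0x1cc→b57/s1 VC-HIT; vc=[49]
#6 0x1c6→b56/s0 L1-HIT; vc=[49]
#7 0x167→b44/s4 MISS; vc=[49,20]
#8 0x18d→b49/s1 VC-HIT; vc=[57,20]
#9 0xcb→b25/s1 MISS; vc=[57,20,49]
#10 0x1c0→b56/s0 L1-HIT; vc=[57,20,49]
#11 0x1cb→b57/s1 VC-HIT; vc=[25,20,49]
#12 0xcd→b25/s1 VC-HIT; vc=[57,20,49]
#13 0x1c8→b57/s1 VC-HIT; vc=[25,20,49]
#14 0xa1→b20/s4 VC-HIT; vc=[25,44,49]
#15 0x1cd→b57/s1 L1-HIT; vc=[25,44,49]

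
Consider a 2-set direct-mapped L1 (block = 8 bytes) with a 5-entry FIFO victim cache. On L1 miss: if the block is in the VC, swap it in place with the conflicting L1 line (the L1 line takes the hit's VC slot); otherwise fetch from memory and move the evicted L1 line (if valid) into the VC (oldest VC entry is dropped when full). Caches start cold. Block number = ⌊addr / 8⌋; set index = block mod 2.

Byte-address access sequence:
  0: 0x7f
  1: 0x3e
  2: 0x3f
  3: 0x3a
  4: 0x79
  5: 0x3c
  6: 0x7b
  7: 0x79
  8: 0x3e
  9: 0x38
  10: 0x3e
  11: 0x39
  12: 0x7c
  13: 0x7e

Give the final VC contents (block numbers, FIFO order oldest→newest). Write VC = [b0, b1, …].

  [0] addr=0x7f blk=15 s=1: MISS | VC []
  [1] addr=0x3e blk=7 s=1: MISS | VC [15]
  [2] addr=0x3f blk=7 s=1: L1-HIT | VC [15]
  [3] addr=0x3a blk=7 s=1: L1-HIT | VC [15]
  [4] addr=0x79 blk=15 s=1: VC-HIT | VC [7]
  [5] addr=0x3c blk=7 s=1: VC-HIT | VC [15]
  [6] addr=0x7b blk=15 s=1: VC-HIT | VC [7]
  [7] addr=0x79 blk=15 s=1: L1-HIT | VC [7]
  [8] addr=0x3e blk=7 s=1: VC-HIT | VC [15]
  [9] addr=0x38 blk=7 s=1: L1-HIT | VC [15]
  [10] addr=0x3e blk=7 s=1: L1-HIT | VC [15]
  [11] addr=0x39 blk=7 s=1: L1-HIT | VC [15]
  [12] addr=0x7c blk=15 s=1: VC-HIT | VC [7]
  [13] addr=0x7e blk=15 s=1: L1-HIT | VC [7]

VC = [7]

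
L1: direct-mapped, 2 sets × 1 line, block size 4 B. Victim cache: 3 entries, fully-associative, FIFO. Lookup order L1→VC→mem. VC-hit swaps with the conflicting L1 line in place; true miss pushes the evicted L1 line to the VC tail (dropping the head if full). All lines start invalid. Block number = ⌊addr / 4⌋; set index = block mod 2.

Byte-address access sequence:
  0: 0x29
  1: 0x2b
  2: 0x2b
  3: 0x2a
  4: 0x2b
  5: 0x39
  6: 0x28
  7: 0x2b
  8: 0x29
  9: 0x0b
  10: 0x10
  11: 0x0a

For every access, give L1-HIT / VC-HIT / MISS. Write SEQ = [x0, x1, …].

SEQ = [MISS, L1-HIT, L1-HIT, L1-HIT, L1-HIT, MISS, VC-HIT, L1-HIT, L1-HIT, MISS, MISS, VC-HIT]

#0 0x29→b10/s0 MISS; vc=[]
#1 0x2b→b10/s0 L1-HIT; vc=[]
#2 0x2b→b10/s0 L1-HIT; vc=[]
#3 0x2a→b10/s0 L1-HIT; vc=[]
#4 0x2b→b10/s0 L1-HIT; vc=[]
#5 0x39→b14/s0 MISS; vc=[10]
#6 0x28→b10/s0 VC-HIT; vc=[14]
#7 0x2b→b10/s0 L1-HIT; vc=[14]
#8 0x29→b10/s0 L1-HIT; vc=[14]
#9 0xb→b2/s0 MISS; vc=[14,10]
#10 0x10→b4/s0 MISS; vc=[14,10,2]
#11 0xa→b2/s0 VC-HIT; vc=[14,10,4]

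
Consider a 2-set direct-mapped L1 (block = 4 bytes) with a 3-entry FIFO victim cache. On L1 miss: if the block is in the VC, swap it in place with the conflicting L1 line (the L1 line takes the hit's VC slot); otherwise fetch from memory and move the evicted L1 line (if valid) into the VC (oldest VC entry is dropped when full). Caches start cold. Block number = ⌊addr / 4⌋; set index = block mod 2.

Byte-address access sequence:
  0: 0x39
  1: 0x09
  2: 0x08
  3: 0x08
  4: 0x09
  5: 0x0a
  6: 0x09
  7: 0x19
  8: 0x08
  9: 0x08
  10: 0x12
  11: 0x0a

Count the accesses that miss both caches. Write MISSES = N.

MISSES = 4

  [0] addr=0x39 blk=14 s=0: MISS | VC []
  [1] addr=0x9 blk=2 s=0: MISS | VC [14]
  [2] addr=0x8 blk=2 s=0: L1-HIT | VC [14]
  [3] addr=0x8 blk=2 s=0: L1-HIT | VC [14]
  [4] addr=0x9 blk=2 s=0: L1-HIT | VC [14]
  [5] addr=0xa blk=2 s=0: L1-HIT | VC [14]
  [6] addr=0x9 blk=2 s=0: L1-HIT | VC [14]
  [7] addr=0x19 blk=6 s=0: MISS | VC [14, 2]
  [8] addr=0x8 blk=2 s=0: VC-HIT | VC [14, 6]
  [9] addr=0x8 blk=2 s=0: L1-HIT | VC [14, 6]
  [10] addr=0x12 blk=4 s=0: MISS | VC [14, 6, 2]
  [11] addr=0xa blk=2 s=0: VC-HIT | VC [14, 6, 4]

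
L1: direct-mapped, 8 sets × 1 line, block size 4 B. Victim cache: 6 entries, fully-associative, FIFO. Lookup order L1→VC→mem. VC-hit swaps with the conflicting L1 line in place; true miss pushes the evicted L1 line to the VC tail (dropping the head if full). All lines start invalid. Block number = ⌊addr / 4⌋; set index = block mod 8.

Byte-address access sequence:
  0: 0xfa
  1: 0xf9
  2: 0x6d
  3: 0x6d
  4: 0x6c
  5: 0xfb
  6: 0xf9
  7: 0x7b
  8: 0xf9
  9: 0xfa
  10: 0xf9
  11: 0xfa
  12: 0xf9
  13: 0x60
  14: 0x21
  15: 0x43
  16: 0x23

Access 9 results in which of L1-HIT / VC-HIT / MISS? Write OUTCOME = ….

  [0] addr=0xfa blk=62 s=6: MISS | VC []
  [1] addr=0xf9 blk=62 s=6: L1-HIT | VC []
  [2] addr=0x6d blk=27 s=3: MISS | VC []
  [3] addr=0x6d blk=27 s=3: L1-HIT | VC []
  [4] addr=0x6c blk=27 s=3: L1-HIT | VC []
  [5] addr=0xfb blk=62 s=6: L1-HIT | VC []
  [6] addr=0xf9 blk=62 s=6: L1-HIT | VC []
  [7] addr=0x7b blk=30 s=6: MISS | VC [62]
  [8] addr=0xf9 blk=62 s=6: VC-HIT | VC [30]
  [9] addr=0xfa blk=62 s=6: L1-HIT | VC [30]
  [10] addr=0xf9 blk=62 s=6: L1-HIT | VC [30]
  [11] addr=0xfa blk=62 s=6: L1-HIT | VC [30]
  [12] addr=0xf9 blk=62 s=6: L1-HIT | VC [30]
  [13] addr=0x60 blk=24 s=0: MISS | VC [30]
  [14] addr=0x21 blk=8 s=0: MISS | VC [30, 24]
  [15] addr=0x43 blk=16 s=0: MISS | VC [30, 24, 8]
  [16] addr=0x23 blk=8 s=0: VC-HIT | VC [30, 24, 16]

OUTCOME = L1-HIT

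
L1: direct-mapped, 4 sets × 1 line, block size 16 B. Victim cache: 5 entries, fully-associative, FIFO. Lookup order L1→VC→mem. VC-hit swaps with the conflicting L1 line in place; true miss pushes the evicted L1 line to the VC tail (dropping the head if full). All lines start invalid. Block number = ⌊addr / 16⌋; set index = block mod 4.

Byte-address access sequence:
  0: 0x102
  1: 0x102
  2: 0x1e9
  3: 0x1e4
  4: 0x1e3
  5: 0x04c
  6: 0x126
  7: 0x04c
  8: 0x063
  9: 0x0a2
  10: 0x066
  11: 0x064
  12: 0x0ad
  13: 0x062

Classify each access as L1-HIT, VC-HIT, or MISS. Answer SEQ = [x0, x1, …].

SEQ = [MISS, L1-HIT, MISS, L1-HIT, L1-HIT, MISS, MISS, L1-HIT, MISS, MISS, VC-HIT, L1-HIT, VC-HIT, VC-HIT]

0: 0x102 (blk 16, set 0) → MISS  vc=[]
1: 0x102 (blk 16, set 0) → L1-HIT  vc=[]
2: 0x1e9 (blk 30, set 2) → MISS  vc=[]
3: 0x1e4 (blk 30, set 2) → L1-HIT  vc=[]
4: 0x1e3 (blk 30, set 2) → L1-HIT  vc=[]
5: 0x4c (blk 4, set 0) → MISS  vc=[16]
6: 0x126 (blk 18, set 2) → MISS  vc=[16, 30]
7: 0x4c (blk 4, set 0) → L1-HIT  vc=[16, 30]
8: 0x63 (blk 6, set 2) → MISS  vc=[16, 30, 18]
9: 0xa2 (blk 10, set 2) → MISS  vc=[16, 30, 18, 6]
10: 0x66 (blk 6, set 2) → VC-HIT  vc=[16, 30, 18, 10]
11: 0x64 (blk 6, set 2) → L1-HIT  vc=[16, 30, 18, 10]
12: 0xad (blk 10, set 2) → VC-HIT  vc=[16, 30, 18, 6]
13: 0x62 (blk 6, set 2) → VC-HIT  vc=[16, 30, 18, 10]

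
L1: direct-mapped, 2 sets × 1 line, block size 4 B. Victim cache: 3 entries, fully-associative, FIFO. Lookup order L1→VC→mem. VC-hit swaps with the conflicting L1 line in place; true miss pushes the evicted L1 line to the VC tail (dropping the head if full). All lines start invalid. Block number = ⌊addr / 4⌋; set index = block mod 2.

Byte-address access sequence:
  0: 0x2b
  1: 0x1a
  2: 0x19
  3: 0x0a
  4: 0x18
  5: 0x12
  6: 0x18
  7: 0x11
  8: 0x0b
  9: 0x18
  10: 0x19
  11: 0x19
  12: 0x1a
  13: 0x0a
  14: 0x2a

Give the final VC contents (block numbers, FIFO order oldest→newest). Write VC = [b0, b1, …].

0: 0x2b (blk 10, set 0) → MISS  vc=[]
1: 0x1a (blk 6, set 0) → MISS  vc=[10]
2: 0x19 (blk 6, set 0) → L1-HIT  vc=[10]
3: 0xa (blk 2, set 0) → MISS  vc=[10, 6]
4: 0x18 (blk 6, set 0) → VC-HIT  vc=[10, 2]
5: 0x12 (blk 4, set 0) → MISS  vc=[10, 2, 6]
6: 0x18 (blk 6, set 0) → VC-HIT  vc=[10, 2, 4]
7: 0x11 (blk 4, set 0) → VC-HIT  vc=[10, 2, 6]
8: 0xb (blk 2, set 0) → VC-HIT  vc=[10, 4, 6]
9: 0x18 (blk 6, set 0) → VC-HIT  vc=[10, 4, 2]
10: 0x19 (blk 6, set 0) → L1-HIT  vc=[10, 4, 2]
11: 0x19 (blk 6, set 0) → L1-HIT  vc=[10, 4, 2]
12: 0x1a (blk 6, set 0) → L1-HIT  vc=[10, 4, 2]
13: 0xa (blk 2, set 0) → VC-HIT  vc=[10, 4, 6]
14: 0x2a (blk 10, set 0) → VC-HIT  vc=[2, 4, 6]

VC = [2, 4, 6]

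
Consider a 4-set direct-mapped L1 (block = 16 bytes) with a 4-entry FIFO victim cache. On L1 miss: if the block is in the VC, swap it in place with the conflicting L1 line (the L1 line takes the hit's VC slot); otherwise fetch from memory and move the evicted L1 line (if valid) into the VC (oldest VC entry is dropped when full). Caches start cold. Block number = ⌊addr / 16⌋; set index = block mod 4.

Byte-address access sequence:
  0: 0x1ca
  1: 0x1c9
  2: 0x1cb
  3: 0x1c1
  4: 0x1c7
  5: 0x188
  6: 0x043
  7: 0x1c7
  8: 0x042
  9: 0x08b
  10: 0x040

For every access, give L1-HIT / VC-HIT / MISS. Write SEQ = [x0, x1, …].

SEQ = [MISS, L1-HIT, L1-HIT, L1-HIT, L1-HIT, MISS, MISS, VC-HIT, VC-HIT, MISS, VC-HIT]

0: 0x1ca (blk 28, set 0) → MISS  vc=[]
1: 0x1c9 (blk 28, set 0) → L1-HIT  vc=[]
2: 0x1cb (blk 28, set 0) → L1-HIT  vc=[]
3: 0x1c1 (blk 28, set 0) → L1-HIT  vc=[]
4: 0x1c7 (blk 28, set 0) → L1-HIT  vc=[]
5: 0x188 (blk 24, set 0) → MISS  vc=[28]
6: 0x43 (blk 4, set 0) → MISS  vc=[28, 24]
7: 0x1c7 (blk 28, set 0) → VC-HIT  vc=[4, 24]
8: 0x42 (blk 4, set 0) → VC-HIT  vc=[28, 24]
9: 0x8b (blk 8, set 0) → MISS  vc=[28, 24, 4]
10: 0x40 (blk 4, set 0) → VC-HIT  vc=[28, 24, 8]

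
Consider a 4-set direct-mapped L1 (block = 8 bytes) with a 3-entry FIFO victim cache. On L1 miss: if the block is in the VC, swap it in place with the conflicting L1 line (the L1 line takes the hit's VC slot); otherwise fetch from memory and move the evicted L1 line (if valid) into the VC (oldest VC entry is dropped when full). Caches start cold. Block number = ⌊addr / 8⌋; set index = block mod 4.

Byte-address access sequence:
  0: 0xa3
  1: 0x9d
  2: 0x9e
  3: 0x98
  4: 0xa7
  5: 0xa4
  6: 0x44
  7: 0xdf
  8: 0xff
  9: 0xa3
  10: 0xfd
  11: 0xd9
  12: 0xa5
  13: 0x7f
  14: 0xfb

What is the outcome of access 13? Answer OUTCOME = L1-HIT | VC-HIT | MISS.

OUTCOME = MISS

0: 0xa3 (blk 20, set 0) → MISS  vc=[]
1: 0x9d (blk 19, set 3) → MISS  vc=[]
2: 0x9e (blk 19, set 3) → L1-HIT  vc=[]
3: 0x98 (blk 19, set 3) → L1-HIT  vc=[]
4: 0xa7 (blk 20, set 0) → L1-HIT  vc=[]
5: 0xa4 (blk 20, set 0) → L1-HIT  vc=[]
6: 0x44 (blk 8, set 0) → MISS  vc=[20]
7: 0xdf (blk 27, set 3) → MISS  vc=[20, 19]
8: 0xff (blk 31, set 3) → MISS  vc=[20, 19, 27]
9: 0xa3 (blk 20, set 0) → VC-HIT  vc=[8, 19, 27]
10: 0xfd (blk 31, set 3) → L1-HIT  vc=[8, 19, 27]
11: 0xd9 (blk 27, set 3) → VC-HIT  vc=[8, 19, 31]
12: 0xa5 (blk 20, set 0) → L1-HIT  vc=[8, 19, 31]
13: 0x7f (blk 15, set 3) → MISS  vc=[19, 31, 27]
14: 0xfb (blk 31, set 3) → VC-HIT  vc=[19, 15, 27]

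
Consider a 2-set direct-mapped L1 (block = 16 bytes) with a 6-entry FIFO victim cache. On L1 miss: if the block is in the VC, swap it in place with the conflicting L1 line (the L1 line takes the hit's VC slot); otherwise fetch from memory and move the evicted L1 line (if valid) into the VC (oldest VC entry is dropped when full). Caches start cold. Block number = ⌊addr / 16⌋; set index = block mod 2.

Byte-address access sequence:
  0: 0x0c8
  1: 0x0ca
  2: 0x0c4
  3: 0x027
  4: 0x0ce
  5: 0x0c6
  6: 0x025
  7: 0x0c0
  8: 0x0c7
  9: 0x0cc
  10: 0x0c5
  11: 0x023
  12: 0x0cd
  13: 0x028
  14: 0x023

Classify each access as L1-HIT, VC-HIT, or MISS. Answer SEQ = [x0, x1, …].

0: 0xc8 (blk 12, set 0) → MISS  vc=[]
1: 0xca (blk 12, set 0) → L1-HIT  vc=[]
2: 0xc4 (blk 12, set 0) → L1-HIT  vc=[]
3: 0x27 (blk 2, set 0) → MISS  vc=[12]
4: 0xce (blk 12, set 0) → VC-HIT  vc=[2]
5: 0xc6 (blk 12, set 0) → L1-HIT  vc=[2]
6: 0x25 (blk 2, set 0) → VC-HIT  vc=[12]
7: 0xc0 (blk 12, set 0) → VC-HIT  vc=[2]
8: 0xc7 (blk 12, set 0) → L1-HIT  vc=[2]
9: 0xcc (blk 12, set 0) → L1-HIT  vc=[2]
10: 0xc5 (blk 12, set 0) → L1-HIT  vc=[2]
11: 0x23 (blk 2, set 0) → VC-HIT  vc=[12]
12: 0xcd (blk 12, set 0) → VC-HIT  vc=[2]
13: 0x28 (blk 2, set 0) → VC-HIT  vc=[12]
14: 0x23 (blk 2, set 0) → L1-HIT  vc=[12]

SEQ = [MISS, L1-HIT, L1-HIT, MISS, VC-HIT, L1-HIT, VC-HIT, VC-HIT, L1-HIT, L1-HIT, L1-HIT, VC-HIT, VC-HIT, VC-HIT, L1-HIT]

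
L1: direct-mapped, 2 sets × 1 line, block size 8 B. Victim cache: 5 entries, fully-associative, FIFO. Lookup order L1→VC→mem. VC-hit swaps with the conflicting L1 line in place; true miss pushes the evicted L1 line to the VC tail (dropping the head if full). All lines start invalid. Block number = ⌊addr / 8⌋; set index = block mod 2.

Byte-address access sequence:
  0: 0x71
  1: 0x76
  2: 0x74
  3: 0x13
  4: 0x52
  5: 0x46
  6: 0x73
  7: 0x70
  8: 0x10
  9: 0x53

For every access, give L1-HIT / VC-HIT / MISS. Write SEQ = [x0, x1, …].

SEQ = [MISS, L1-HIT, L1-HIT, MISS, MISS, MISS, VC-HIT, L1-HIT, VC-HIT, VC-HIT]

#0 0x71→b14/s0 MISS; vc=[]
#1 0x76→b14/s0 L1-HIT; vc=[]
#2 0x74→b14/s0 L1-HIT; vc=[]
#3 0x13→b2/s0 MISS; vc=[14]
#4 0x52→b10/s0 MISS; vc=[14,2]
#5 0x46→b8/s0 MISS; vc=[14,2,10]
#6 0x73→b14/s0 VC-HIT; vc=[8,2,10]
#7 0x70→b14/s0 L1-HIT; vc=[8,2,10]
#8 0x10→b2/s0 VC-HIT; vc=[8,14,10]
#9 0x53→b10/s0 VC-HIT; vc=[8,14,2]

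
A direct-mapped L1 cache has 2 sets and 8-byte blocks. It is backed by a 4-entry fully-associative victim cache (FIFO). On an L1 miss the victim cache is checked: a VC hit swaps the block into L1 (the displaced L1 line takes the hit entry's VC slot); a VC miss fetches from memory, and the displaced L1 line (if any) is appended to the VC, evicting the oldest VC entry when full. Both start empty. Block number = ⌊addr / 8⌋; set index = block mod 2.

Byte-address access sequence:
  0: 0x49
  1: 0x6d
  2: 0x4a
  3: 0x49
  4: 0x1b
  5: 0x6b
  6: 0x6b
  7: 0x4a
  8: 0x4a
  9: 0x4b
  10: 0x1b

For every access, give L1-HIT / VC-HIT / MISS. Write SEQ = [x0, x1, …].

SEQ = [MISS, MISS, VC-HIT, L1-HIT, MISS, VC-HIT, L1-HIT, VC-HIT, L1-HIT, L1-HIT, VC-HIT]

0: 0x49 (blk 9, set 1) → MISS  vc=[]
1: 0x6d (blk 13, set 1) → MISS  vc=[9]
2: 0x4a (blk 9, set 1) → VC-HIT  vc=[13]
3: 0x49 (blk 9, set 1) → L1-HIT  vc=[13]
4: 0x1b (blk 3, set 1) → MISS  vc=[13, 9]
5: 0x6b (blk 13, set 1) → VC-HIT  vc=[3, 9]
6: 0x6b (blk 13, set 1) → L1-HIT  vc=[3, 9]
7: 0x4a (blk 9, set 1) → VC-HIT  vc=[3, 13]
8: 0x4a (blk 9, set 1) → L1-HIT  vc=[3, 13]
9: 0x4b (blk 9, set 1) → L1-HIT  vc=[3, 13]
10: 0x1b (blk 3, set 1) → VC-HIT  vc=[9, 13]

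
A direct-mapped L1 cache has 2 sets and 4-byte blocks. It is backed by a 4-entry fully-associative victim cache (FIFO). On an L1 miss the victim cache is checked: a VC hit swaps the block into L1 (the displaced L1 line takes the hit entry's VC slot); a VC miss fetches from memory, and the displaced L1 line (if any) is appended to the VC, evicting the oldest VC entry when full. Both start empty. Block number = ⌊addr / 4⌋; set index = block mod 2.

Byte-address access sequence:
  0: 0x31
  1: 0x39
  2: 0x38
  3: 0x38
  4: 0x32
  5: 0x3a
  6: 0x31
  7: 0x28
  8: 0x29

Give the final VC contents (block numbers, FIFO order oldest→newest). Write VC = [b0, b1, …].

VC = [14, 12]

#0 0x31→b12/s0 MISS; vc=[]
#1 0x39→b14/s0 MISS; vc=[12]
#2 0x38→b14/s0 L1-HIT; vc=[12]
#3 0x38→b14/s0 L1-HIT; vc=[12]
#4 0x32→b12/s0 VC-HIT; vc=[14]
#5 0x3a→b14/s0 VC-HIT; vc=[12]
#6 0x31→b12/s0 VC-HIT; vc=[14]
#7 0x28→b10/s0 MISS; vc=[14,12]
#8 0x29→b10/s0 L1-HIT; vc=[14,12]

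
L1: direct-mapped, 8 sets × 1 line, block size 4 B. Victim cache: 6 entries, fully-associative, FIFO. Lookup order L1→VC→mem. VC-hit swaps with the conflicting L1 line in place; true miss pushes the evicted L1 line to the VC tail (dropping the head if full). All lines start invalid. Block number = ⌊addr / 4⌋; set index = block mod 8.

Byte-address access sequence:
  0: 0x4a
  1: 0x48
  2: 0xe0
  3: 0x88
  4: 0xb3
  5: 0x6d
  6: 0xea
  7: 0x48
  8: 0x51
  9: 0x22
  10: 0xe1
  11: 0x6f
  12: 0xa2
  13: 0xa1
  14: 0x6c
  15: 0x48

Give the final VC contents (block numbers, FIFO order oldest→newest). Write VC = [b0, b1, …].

VC = [58, 34, 44, 8, 56]

#0 0x4a→b18/s2 MISS; vc=[]
#1 0x48→b18/s2 L1-HIT; vc=[]
#2 0xe0→b56/s0 MISS; vc=[]
#3 0x88→b34/s2 MISS; vc=[18]
#4 0xb3→b44/s4 MISS; vc=[18]
#5 0x6d→b27/s3 MISS; vc=[18]
#6 0xea→b58/s2 MISS; vc=[18,34]
#7 0x48→b18/s2 VC-HIT; vc=[58,34]
#8 0x51→b20/s4 MISS; vc=[58,34,44]
#9 0x22→b8/s0 MISS; vc=[58,34,44,56]
#10 0xe1→b56/s0 VC-HIT; vc=[58,34,44,8]
#11 0x6f→b27/s3 L1-HIT; vc=[58,34,44,8]
#12 0xa2→b40/s0 MISS; vc=[58,34,44,8,56]
#13 0xa1→b40/s0 L1-HIT; vc=[58,34,44,8,56]
#14 0x6c→b27/s3 L1-HIT; vc=[58,34,44,8,56]
#15 0x48→b18/s2 L1-HIT; vc=[58,34,44,8,56]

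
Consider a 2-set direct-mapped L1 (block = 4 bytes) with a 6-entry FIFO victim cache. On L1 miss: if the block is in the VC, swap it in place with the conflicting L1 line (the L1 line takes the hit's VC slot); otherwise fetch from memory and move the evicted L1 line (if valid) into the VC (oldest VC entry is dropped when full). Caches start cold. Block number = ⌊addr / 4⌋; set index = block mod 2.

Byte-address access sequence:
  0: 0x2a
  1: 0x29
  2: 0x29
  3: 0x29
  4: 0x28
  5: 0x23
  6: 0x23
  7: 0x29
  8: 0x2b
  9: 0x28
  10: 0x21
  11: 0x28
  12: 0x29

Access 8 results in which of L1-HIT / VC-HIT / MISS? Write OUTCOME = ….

  [0] addr=0x2a blk=10 s=0: MISS | VC []
  [1] addr=0x29 blk=10 s=0: L1-HIT | VC []
  [2] addr=0x29 blk=10 s=0: L1-HIT | VC []
  [3] addr=0x29 blk=10 s=0: L1-HIT | VC []
  [4] addr=0x28 blk=10 s=0: L1-HIT | VC []
  [5] addr=0x23 blk=8 s=0: MISS | VC [10]
  [6] addr=0x23 blk=8 s=0: L1-HIT | VC [10]
  [7] addr=0x29 blk=10 s=0: VC-HIT | VC [8]
  [8] addr=0x2b blk=10 s=0: L1-HIT | VC [8]
  [9] addr=0x28 blk=10 s=0: L1-HIT | VC [8]
  [10] addr=0x21 blk=8 s=0: VC-HIT | VC [10]
  [11] addr=0x28 blk=10 s=0: VC-HIT | VC [8]
  [12] addr=0x29 blk=10 s=0: L1-HIT | VC [8]

OUTCOME = L1-HIT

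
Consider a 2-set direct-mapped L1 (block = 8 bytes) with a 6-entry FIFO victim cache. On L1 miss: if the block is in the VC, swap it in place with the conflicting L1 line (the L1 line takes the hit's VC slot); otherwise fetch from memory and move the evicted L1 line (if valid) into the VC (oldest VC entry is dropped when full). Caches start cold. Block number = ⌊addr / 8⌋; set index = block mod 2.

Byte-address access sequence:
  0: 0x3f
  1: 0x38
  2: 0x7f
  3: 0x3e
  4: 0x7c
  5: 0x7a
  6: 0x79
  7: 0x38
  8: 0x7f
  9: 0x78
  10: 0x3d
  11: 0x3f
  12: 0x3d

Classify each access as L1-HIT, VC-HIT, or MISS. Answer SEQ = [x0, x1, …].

SEQ = [MISS, L1-HIT, MISS, VC-HIT, VC-HIT, L1-HIT, L1-HIT, VC-HIT, VC-HIT, L1-HIT, VC-HIT, L1-HIT, L1-HIT]

  [0] addr=0x3f blk=7 s=1: MISS | VC []
  [1] addr=0x38 blk=7 s=1: L1-HIT | VC []
  [2] addr=0x7f blk=15 s=1: MISS | VC [7]
  [3] addr=0x3e blk=7 s=1: VC-HIT | VC [15]
  [4] addr=0x7c blk=15 s=1: VC-HIT | VC [7]
  [5] addr=0x7a blk=15 s=1: L1-HIT | VC [7]
  [6] addr=0x79 blk=15 s=1: L1-HIT | VC [7]
  [7] addr=0x38 blk=7 s=1: VC-HIT | VC [15]
  [8] addr=0x7f blk=15 s=1: VC-HIT | VC [7]
  [9] addr=0x78 blk=15 s=1: L1-HIT | VC [7]
  [10] addr=0x3d blk=7 s=1: VC-HIT | VC [15]
  [11] addr=0x3f blk=7 s=1: L1-HIT | VC [15]
  [12] addr=0x3d blk=7 s=1: L1-HIT | VC [15]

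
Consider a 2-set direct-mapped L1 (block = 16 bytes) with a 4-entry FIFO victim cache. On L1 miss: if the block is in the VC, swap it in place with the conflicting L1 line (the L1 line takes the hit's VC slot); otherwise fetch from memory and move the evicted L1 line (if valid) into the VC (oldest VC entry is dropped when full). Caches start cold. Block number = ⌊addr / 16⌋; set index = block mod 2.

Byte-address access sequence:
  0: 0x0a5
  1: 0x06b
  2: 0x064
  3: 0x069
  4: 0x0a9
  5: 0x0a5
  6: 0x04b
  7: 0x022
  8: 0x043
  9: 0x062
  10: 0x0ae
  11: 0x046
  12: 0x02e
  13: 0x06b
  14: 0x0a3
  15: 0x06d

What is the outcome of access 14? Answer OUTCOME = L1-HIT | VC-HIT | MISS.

OUTCOME = VC-HIT

#0 0xa5→b10/s0 MISS; vc=[]
#1 0x6b→b6/s0 MISS; vc=[10]
#2 0x64→b6/s0 L1-HIT; vc=[10]
#3 0x69→b6/s0 L1-HIT; vc=[10]
#4 0xa9→b10/s0 VC-HIT; vc=[6]
#5 0xa5→b10/s0 L1-HIT; vc=[6]
#6 0x4b→b4/s0 MISS; vc=[6,10]
#7 0x22→b2/s0 MISS; vc=[6,10,4]
#8 0x43→b4/s0 VC-HIT; vc=[6,10,2]
#9 0x62→b6/s0 VC-HIT; vc=[4,10,2]
#10 0xae→b10/s0 VC-HIT; vc=[4,6,2]
#11 0x46→b4/s0 VC-HIT; vc=[10,6,2]
#12 0x2e→b2/s0 VC-HIT; vc=[10,6,4]
#13 0x6b→b6/s0 VC-HIT; vc=[10,2,4]
#14 0xa3→b10/s0 VC-HIT; vc=[6,2,4]
#15 0x6d→b6/s0 VC-HIT; vc=[10,2,4]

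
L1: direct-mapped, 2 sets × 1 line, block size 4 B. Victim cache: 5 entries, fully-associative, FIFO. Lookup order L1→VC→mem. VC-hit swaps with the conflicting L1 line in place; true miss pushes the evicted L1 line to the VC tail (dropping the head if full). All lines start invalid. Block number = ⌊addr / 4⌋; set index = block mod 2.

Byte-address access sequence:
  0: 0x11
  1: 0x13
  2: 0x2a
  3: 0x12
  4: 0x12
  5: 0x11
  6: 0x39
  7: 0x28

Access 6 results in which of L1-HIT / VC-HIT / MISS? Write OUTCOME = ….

  [0] addr=0x11 blk=4 s=0: MISS | VC []
  [1] addr=0x13 blk=4 s=0: L1-HIT | VC []
  [2] addr=0x2a blk=10 s=0: MISS | VC [4]
  [3] addr=0x12 blk=4 s=0: VC-HIT | VC [10]
  [4] addr=0x12 blk=4 s=0: L1-HIT | VC [10]
  [5] addr=0x11 blk=4 s=0: L1-HIT | VC [10]
  [6] addr=0x39 blk=14 s=0: MISS | VC [10, 4]
  [7] addr=0x28 blk=10 s=0: VC-HIT | VC [14, 4]

OUTCOME = MISS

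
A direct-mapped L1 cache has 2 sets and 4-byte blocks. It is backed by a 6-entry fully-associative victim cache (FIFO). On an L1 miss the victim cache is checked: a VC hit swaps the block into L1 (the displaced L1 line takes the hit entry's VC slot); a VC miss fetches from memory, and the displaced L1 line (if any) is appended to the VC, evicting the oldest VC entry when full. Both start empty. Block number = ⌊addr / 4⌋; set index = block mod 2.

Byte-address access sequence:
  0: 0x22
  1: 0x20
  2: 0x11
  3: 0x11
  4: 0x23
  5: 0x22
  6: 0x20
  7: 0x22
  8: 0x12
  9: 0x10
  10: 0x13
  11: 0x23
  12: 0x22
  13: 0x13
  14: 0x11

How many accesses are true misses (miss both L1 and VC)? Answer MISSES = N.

MISSES = 2

  [0] addr=0x22 blk=8 s=0: MISS | VC []
  [1] addr=0x20 blk=8 s=0: L1-HIT | VC []
  [2] addr=0x11 blk=4 s=0: MISS | VC [8]
  [3] addr=0x11 blk=4 s=0: L1-HIT | VC [8]
  [4] addr=0x23 blk=8 s=0: VC-HIT | VC [4]
  [5] addr=0x22 blk=8 s=0: L1-HIT | VC [4]
  [6] addr=0x20 blk=8 s=0: L1-HIT | VC [4]
  [7] addr=0x22 blk=8 s=0: L1-HIT | VC [4]
  [8] addr=0x12 blk=4 s=0: VC-HIT | VC [8]
  [9] addr=0x10 blk=4 s=0: L1-HIT | VC [8]
  [10] addr=0x13 blk=4 s=0: L1-HIT | VC [8]
  [11] addr=0x23 blk=8 s=0: VC-HIT | VC [4]
  [12] addr=0x22 blk=8 s=0: L1-HIT | VC [4]
  [13] addr=0x13 blk=4 s=0: VC-HIT | VC [8]
  [14] addr=0x11 blk=4 s=0: L1-HIT | VC [8]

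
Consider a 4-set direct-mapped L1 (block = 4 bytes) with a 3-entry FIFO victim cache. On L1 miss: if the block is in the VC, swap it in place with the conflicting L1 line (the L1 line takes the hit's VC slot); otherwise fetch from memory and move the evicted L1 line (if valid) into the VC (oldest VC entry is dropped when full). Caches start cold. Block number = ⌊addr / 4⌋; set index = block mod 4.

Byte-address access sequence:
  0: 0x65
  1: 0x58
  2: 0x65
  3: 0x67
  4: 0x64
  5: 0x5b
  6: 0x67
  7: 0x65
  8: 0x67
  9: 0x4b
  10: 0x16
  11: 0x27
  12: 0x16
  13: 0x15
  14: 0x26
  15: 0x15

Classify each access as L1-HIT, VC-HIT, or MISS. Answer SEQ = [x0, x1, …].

#0 0x65→b25/s1 MISS; vc=[]
#1 0x58→b22/s2 MISS; vc=[]
#2 0x65→b25/s1 L1-HIT; vc=[]
#3 0x67→b25/s1 L1-HIT; vc=[]
#4 0x64→b25/s1 L1-HIT; vc=[]
#5 0x5b→b22/s2 L1-HIT; vc=[]
#6 0x67→b25/s1 L1-HIT; vc=[]
#7 0x65→b25/s1 L1-HIT; vc=[]
#8 0x67→b25/s1 L1-HIT; vc=[]
#9 0x4b→b18/s2 MISS; vc=[22]
#10 0x16→b5/s1 MISS; vc=[22,25]
#11 0x27→b9/s1 MISS; vc=[22,25,5]
#12 0x16→b5/s1 VC-HIT; vc=[22,25,9]
#13 0x15→b5/s1 L1-HIT; vc=[22,25,9]
#14 0x26→b9/s1 VC-HIT; vc=[22,25,5]
#15 0x15→b5/s1 VC-HIT; vc=[22,25,9]

SEQ = [MISS, MISS, L1-HIT, L1-HIT, L1-HIT, L1-HIT, L1-HIT, L1-HIT, L1-HIT, MISS, MISS, MISS, VC-HIT, L1-HIT, VC-HIT, VC-HIT]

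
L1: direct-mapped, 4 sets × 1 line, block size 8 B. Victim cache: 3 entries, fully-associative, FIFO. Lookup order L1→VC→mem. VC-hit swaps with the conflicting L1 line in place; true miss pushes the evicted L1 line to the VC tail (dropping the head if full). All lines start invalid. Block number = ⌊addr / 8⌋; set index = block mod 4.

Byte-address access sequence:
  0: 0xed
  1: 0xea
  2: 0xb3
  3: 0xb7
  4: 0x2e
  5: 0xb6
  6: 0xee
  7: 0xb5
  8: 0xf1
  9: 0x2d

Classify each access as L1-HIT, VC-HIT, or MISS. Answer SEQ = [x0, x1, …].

#0 0xed→b29/s1 MISS; vc=[]
#1 0xea→b29/s1 L1-HIT; vc=[]
#2 0xb3→b22/s2 MISS; vc=[]
#3 0xb7→b22/s2 L1-HIT; vc=[]
#4 0x2e→b5/s1 MISS; vc=[29]
#5 0xb6→b22/s2 L1-HIT; vc=[29]
#6 0xee→b29/s1 VC-HIT; vc=[5]
#7 0xb5→b22/s2 L1-HIT; vc=[5]
#8 0xf1→b30/s2 MISS; vc=[5,22]
#9 0x2d→b5/s1 VC-HIT; vc=[29,22]

SEQ = [MISS, L1-HIT, MISS, L1-HIT, MISS, L1-HIT, VC-HIT, L1-HIT, MISS, VC-HIT]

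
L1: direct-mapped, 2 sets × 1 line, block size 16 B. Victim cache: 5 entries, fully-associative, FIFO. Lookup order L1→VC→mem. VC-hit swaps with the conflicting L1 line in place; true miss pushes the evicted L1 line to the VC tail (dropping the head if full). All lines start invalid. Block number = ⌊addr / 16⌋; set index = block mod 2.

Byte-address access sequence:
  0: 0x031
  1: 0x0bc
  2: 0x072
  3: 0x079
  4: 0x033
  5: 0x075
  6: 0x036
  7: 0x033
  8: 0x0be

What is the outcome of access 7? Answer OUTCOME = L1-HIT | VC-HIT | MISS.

OUTCOME = L1-HIT

#0 0x31→b3/s1 MISS; vc=[]
#1 0xbc→b11/s1 MISS; vc=[3]
#2 0x72→b7/s1 MISS; vc=[3,11]
#3 0x79→b7/s1 L1-HIT; vc=[3,11]
#4 0x33→b3/s1 VC-HIT; vc=[7,11]
#5 0x75→b7/s1 VC-HIT; vc=[3,11]
#6 0x36→b3/s1 VC-HIT; vc=[7,11]
#7 0x33→b3/s1 L1-HIT; vc=[7,11]
#8 0xbe→b11/s1 VC-HIT; vc=[7,3]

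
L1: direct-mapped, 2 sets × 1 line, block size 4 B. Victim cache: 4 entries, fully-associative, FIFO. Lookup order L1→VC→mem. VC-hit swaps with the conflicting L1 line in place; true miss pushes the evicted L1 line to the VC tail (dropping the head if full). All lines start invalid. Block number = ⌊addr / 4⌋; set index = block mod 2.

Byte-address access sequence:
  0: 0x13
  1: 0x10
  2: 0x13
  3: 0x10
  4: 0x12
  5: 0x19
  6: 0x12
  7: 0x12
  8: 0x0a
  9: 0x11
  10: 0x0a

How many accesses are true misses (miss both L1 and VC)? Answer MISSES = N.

#0 0x13→b4/s0 MISS; vc=[]
#1 0x10→b4/s0 L1-HIT; vc=[]
#2 0x13→b4/s0 L1-HIT; vc=[]
#3 0x10→b4/s0 L1-HIT; vc=[]
#4 0x12→b4/s0 L1-HIT; vc=[]
#5 0x19→b6/s0 MISS; vc=[4]
#6 0x12→b4/s0 VC-HIT; vc=[6]
#7 0x12→b4/s0 L1-HIT; vc=[6]
#8 0xa→b2/s0 MISS; vc=[6,4]
#9 0x11→b4/s0 VC-HIT; vc=[6,2]
#10 0xa→b2/s0 VC-HIT; vc=[6,4]

MISSES = 3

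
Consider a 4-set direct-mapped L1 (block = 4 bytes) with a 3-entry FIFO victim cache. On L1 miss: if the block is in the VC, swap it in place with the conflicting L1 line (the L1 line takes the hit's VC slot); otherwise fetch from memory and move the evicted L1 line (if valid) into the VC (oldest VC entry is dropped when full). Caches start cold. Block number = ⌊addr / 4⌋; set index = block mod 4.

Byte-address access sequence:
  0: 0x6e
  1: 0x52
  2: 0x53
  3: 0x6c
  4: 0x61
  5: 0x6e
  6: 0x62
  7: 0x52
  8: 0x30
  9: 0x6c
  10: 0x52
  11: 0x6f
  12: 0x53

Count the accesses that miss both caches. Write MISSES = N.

MISSES = 4

  [0] addr=0x6e blk=27 s=3: MISS | VC []
  [1] addr=0x52 blk=20 s=0: MISS | VC []
  [2] addr=0x53 blk=20 s=0: L1-HIT | VC []
  [3] addr=0x6c blk=27 s=3: L1-HIT | VC []
  [4] addr=0x61 blk=24 s=0: MISS | VC [20]
  [5] addr=0x6e blk=27 s=3: L1-HIT | VC [20]
  [6] addr=0x62 blk=24 s=0: L1-HIT | VC [20]
  [7] addr=0x52 blk=20 s=0: VC-HIT | VC [24]
  [8] addr=0x30 blk=12 s=0: MISS | VC [24, 20]
  [9] addr=0x6c blk=27 s=3: L1-HIT | VC [24, 20]
  [10] addr=0x52 blk=20 s=0: VC-HIT | VC [24, 12]
  [11] addr=0x6f blk=27 s=3: L1-HIT | VC [24, 12]
  [12] addr=0x53 blk=20 s=0: L1-HIT | VC [24, 12]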